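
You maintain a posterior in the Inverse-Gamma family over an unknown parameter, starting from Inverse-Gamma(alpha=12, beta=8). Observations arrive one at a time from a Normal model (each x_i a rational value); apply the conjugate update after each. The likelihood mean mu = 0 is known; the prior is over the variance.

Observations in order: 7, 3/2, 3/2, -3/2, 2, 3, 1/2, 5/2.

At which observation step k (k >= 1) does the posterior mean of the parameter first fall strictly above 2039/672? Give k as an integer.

k = 8

obs 1: x=7 → posterior Inverse-Gamma(25/2, 65/2)
obs 2: x=3/2 → posterior Inverse-Gamma(13, 269/8)
obs 3: x=3/2 → posterior Inverse-Gamma(27/2, 139/4)
obs 4: x=-3/2 → posterior Inverse-Gamma(14, 287/8)
obs 5: x=2 → posterior Inverse-Gamma(29/2, 303/8)
obs 6: x=3 → posterior Inverse-Gamma(15, 339/8)
obs 7: x=1/2 → posterior Inverse-Gamma(31/2, 85/2)
obs 8: x=5/2 → posterior Inverse-Gamma(16, 365/8)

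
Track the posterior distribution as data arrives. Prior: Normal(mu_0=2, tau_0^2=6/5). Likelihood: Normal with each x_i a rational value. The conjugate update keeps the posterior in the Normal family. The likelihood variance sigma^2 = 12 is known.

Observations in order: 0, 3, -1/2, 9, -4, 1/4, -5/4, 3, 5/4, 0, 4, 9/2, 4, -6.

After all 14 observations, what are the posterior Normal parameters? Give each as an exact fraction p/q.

obs 1: x=0 → posterior Normal(20/11, 12/11)
obs 2: x=3 → posterior Normal(23/12, 1)
obs 3: x=-1/2 → posterior Normal(45/26, 12/13)
obs 4: x=9 → posterior Normal(9/4, 6/7)
obs 5: x=-4 → posterior Normal(11/6, 4/5)
obs 6: x=1/4 → posterior Normal(111/64, 3/4)
obs 7: x=-5/4 → posterior Normal(53/34, 12/17)
obs 8: x=3 → posterior Normal(59/36, 2/3)
obs 9: x=5/4 → posterior Normal(123/76, 12/19)
obs 10: x=0 → posterior Normal(123/80, 3/5)
obs 11: x=4 → posterior Normal(139/84, 4/7)
obs 12: x=9/2 → posterior Normal(157/88, 6/11)
obs 13: x=4 → posterior Normal(173/92, 12/23)
obs 14: x=-6 → posterior Normal(149/96, 1/2)

mu_0=149/96, tau_0^2=1/2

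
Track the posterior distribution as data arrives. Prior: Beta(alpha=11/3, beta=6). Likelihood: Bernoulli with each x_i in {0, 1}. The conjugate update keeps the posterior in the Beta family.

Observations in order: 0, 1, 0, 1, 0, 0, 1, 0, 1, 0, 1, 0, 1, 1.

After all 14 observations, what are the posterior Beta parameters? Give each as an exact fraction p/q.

obs 1: x=0 → posterior Beta(11/3, 7)
obs 2: x=1 → posterior Beta(14/3, 7)
obs 3: x=0 → posterior Beta(14/3, 8)
obs 4: x=1 → posterior Beta(17/3, 8)
obs 5: x=0 → posterior Beta(17/3, 9)
obs 6: x=0 → posterior Beta(17/3, 10)
obs 7: x=1 → posterior Beta(20/3, 10)
obs 8: x=0 → posterior Beta(20/3, 11)
obs 9: x=1 → posterior Beta(23/3, 11)
obs 10: x=0 → posterior Beta(23/3, 12)
obs 11: x=1 → posterior Beta(26/3, 12)
obs 12: x=0 → posterior Beta(26/3, 13)
obs 13: x=1 → posterior Beta(29/3, 13)
obs 14: x=1 → posterior Beta(32/3, 13)

alpha=32/3, beta=13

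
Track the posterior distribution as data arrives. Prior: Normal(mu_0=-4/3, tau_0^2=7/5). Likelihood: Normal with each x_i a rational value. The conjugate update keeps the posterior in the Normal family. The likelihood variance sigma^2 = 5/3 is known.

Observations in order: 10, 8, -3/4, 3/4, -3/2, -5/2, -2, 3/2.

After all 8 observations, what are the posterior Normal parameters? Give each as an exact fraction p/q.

obs 1: x=10 → posterior Normal(265/69, 35/46)
obs 2: x=8 → posterior Normal(1034/201, 35/67)
obs 3: x=-3/4 → posterior Normal(3947/1056, 35/88)
obs 4: x=3/4 → posterior Normal(1034/327, 35/109)
obs 5: x=-3/2 → posterior Normal(1879/780, 7/26)
obs 6: x=-5/2 → posterior Normal(782/453, 35/151)
obs 7: x=-2 → posterior Normal(164/129, 35/172)
obs 8: x=3/2 → posterior Normal(1501/1158, 35/193)

mu_0=1501/1158, tau_0^2=35/193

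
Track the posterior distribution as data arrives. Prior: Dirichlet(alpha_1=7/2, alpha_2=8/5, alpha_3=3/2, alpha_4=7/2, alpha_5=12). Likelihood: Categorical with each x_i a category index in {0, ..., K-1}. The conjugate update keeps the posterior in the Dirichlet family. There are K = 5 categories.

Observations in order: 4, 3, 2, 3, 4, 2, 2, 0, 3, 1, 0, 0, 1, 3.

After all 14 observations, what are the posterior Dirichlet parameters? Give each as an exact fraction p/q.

alpha_1=13/2, alpha_2=18/5, alpha_3=9/2, alpha_4=15/2, alpha_5=14

obs 1: x=4 → posterior Dirichlet(7/2, 8/5, 3/2, 7/2, 13)
obs 2: x=3 → posterior Dirichlet(7/2, 8/5, 3/2, 9/2, 13)
obs 3: x=2 → posterior Dirichlet(7/2, 8/5, 5/2, 9/2, 13)
obs 4: x=3 → posterior Dirichlet(7/2, 8/5, 5/2, 11/2, 13)
obs 5: x=4 → posterior Dirichlet(7/2, 8/5, 5/2, 11/2, 14)
obs 6: x=2 → posterior Dirichlet(7/2, 8/5, 7/2, 11/2, 14)
obs 7: x=2 → posterior Dirichlet(7/2, 8/5, 9/2, 11/2, 14)
obs 8: x=0 → posterior Dirichlet(9/2, 8/5, 9/2, 11/2, 14)
obs 9: x=3 → posterior Dirichlet(9/2, 8/5, 9/2, 13/2, 14)
obs 10: x=1 → posterior Dirichlet(9/2, 13/5, 9/2, 13/2, 14)
obs 11: x=0 → posterior Dirichlet(11/2, 13/5, 9/2, 13/2, 14)
obs 12: x=0 → posterior Dirichlet(13/2, 13/5, 9/2, 13/2, 14)
obs 13: x=1 → posterior Dirichlet(13/2, 18/5, 9/2, 13/2, 14)
obs 14: x=3 → posterior Dirichlet(13/2, 18/5, 9/2, 15/2, 14)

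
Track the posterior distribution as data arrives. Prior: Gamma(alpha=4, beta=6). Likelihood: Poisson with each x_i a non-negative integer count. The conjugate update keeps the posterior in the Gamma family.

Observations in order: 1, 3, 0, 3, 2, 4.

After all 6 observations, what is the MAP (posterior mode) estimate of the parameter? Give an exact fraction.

4/3

obs 1: x=1 → posterior Gamma(5, 7)
obs 2: x=3 → posterior Gamma(8, 8)
obs 3: x=0 → posterior Gamma(8, 9)
obs 4: x=3 → posterior Gamma(11, 10)
obs 5: x=2 → posterior Gamma(13, 11)
obs 6: x=4 → posterior Gamma(17, 12)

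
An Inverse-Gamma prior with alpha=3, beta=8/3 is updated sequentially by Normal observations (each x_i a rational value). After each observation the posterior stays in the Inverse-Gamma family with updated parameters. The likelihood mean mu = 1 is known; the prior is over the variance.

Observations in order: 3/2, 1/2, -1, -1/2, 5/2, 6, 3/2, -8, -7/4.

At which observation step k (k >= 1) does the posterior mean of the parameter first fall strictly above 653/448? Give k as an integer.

obs 1: x=3/2 → posterior Inverse-Gamma(7/2, 67/24)
obs 2: x=1/2 → posterior Inverse-Gamma(4, 35/12)
obs 3: x=-1 → posterior Inverse-Gamma(9/2, 59/12)
obs 4: x=-1/2 → posterior Inverse-Gamma(5, 145/24)
obs 5: x=5/2 → posterior Inverse-Gamma(11/2, 43/6)
obs 6: x=6 → posterior Inverse-Gamma(6, 59/3)
obs 7: x=3/2 → posterior Inverse-Gamma(13/2, 475/24)
obs 8: x=-8 → posterior Inverse-Gamma(7, 1447/24)
obs 9: x=-7/4 → posterior Inverse-Gamma(15/2, 6151/96)

k = 4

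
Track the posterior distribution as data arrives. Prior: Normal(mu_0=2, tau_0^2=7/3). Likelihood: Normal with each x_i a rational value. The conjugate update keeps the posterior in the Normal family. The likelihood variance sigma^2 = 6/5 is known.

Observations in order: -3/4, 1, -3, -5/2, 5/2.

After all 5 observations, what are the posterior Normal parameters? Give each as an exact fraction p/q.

obs 1: x=-3/4 → posterior Normal(39/212, 42/53)
obs 2: x=1 → posterior Normal(179/352, 21/44)
obs 3: x=-3 → posterior Normal(-241/492, 14/41)
obs 4: x=-5/2 → posterior Normal(-591/632, 21/79)
obs 5: x=5/2 → posterior Normal(-241/772, 42/193)

mu_0=-241/772, tau_0^2=42/193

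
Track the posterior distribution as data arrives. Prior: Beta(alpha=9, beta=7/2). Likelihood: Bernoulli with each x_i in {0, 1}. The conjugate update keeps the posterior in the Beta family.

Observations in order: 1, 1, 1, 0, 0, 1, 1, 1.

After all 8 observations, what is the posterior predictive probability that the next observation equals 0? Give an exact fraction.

11/41

obs 1: x=1 → posterior Beta(10, 7/2)
obs 2: x=1 → posterior Beta(11, 7/2)
obs 3: x=1 → posterior Beta(12, 7/2)
obs 4: x=0 → posterior Beta(12, 9/2)
obs 5: x=0 → posterior Beta(12, 11/2)
obs 6: x=1 → posterior Beta(13, 11/2)
obs 7: x=1 → posterior Beta(14, 11/2)
obs 8: x=1 → posterior Beta(15, 11/2)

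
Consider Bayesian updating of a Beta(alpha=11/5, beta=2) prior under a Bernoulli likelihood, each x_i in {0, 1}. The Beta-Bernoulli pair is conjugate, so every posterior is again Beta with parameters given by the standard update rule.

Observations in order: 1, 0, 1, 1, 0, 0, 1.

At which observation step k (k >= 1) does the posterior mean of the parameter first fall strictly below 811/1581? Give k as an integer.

k = 6

obs 1: x=1 → posterior Beta(16/5, 2)
obs 2: x=0 → posterior Beta(16/5, 3)
obs 3: x=1 → posterior Beta(21/5, 3)
obs 4: x=1 → posterior Beta(26/5, 3)
obs 5: x=0 → posterior Beta(26/5, 4)
obs 6: x=0 → posterior Beta(26/5, 5)
obs 7: x=1 → posterior Beta(31/5, 5)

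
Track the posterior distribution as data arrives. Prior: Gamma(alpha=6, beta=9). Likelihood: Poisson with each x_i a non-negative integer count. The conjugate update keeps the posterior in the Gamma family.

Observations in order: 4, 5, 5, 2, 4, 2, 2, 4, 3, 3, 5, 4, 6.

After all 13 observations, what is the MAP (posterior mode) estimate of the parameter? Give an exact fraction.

obs 1: x=4 → posterior Gamma(10, 10)
obs 2: x=5 → posterior Gamma(15, 11)
obs 3: x=5 → posterior Gamma(20, 12)
obs 4: x=2 → posterior Gamma(22, 13)
obs 5: x=4 → posterior Gamma(26, 14)
obs 6: x=2 → posterior Gamma(28, 15)
obs 7: x=2 → posterior Gamma(30, 16)
obs 8: x=4 → posterior Gamma(34, 17)
obs 9: x=3 → posterior Gamma(37, 18)
obs 10: x=3 → posterior Gamma(40, 19)
obs 11: x=5 → posterior Gamma(45, 20)
obs 12: x=4 → posterior Gamma(49, 21)
obs 13: x=6 → posterior Gamma(55, 22)

27/11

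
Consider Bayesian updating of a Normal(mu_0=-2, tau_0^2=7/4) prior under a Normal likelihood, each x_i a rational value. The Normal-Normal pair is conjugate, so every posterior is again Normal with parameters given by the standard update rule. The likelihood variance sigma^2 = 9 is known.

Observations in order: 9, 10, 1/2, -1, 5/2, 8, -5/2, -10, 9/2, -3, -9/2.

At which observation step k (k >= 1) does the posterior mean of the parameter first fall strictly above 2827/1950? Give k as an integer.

obs 1: x=9 → posterior Normal(-9/43, 63/43)
obs 2: x=10 → posterior Normal(61/50, 63/50)
obs 3: x=1/2 → posterior Normal(43/38, 21/19)
obs 4: x=-1 → posterior Normal(115/128, 63/64)
obs 5: x=5/2 → posterior Normal(75/71, 63/71)
obs 6: x=8 → posterior Normal(131/78, 21/26)
obs 7: x=-5/2 → posterior Normal(227/170, 63/85)
obs 8: x=-10 → posterior Normal(87/184, 63/92)
obs 9: x=9/2 → posterior Normal(25/33, 7/11)
obs 10: x=-3 → posterior Normal(27/53, 63/106)
obs 11: x=-9/2 → posterior Normal(45/226, 63/113)

k = 6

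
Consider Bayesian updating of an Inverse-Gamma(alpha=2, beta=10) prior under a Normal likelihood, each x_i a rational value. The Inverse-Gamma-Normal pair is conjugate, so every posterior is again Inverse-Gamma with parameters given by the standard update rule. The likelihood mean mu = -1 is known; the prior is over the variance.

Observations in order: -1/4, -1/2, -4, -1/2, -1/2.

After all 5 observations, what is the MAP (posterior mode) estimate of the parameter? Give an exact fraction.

obs 1: x=-1/4 → posterior Inverse-Gamma(5/2, 329/32)
obs 2: x=-1/2 → posterior Inverse-Gamma(3, 333/32)
obs 3: x=-4 → posterior Inverse-Gamma(7/2, 477/32)
obs 4: x=-1/2 → posterior Inverse-Gamma(4, 481/32)
obs 5: x=-1/2 → posterior Inverse-Gamma(9/2, 485/32)

485/176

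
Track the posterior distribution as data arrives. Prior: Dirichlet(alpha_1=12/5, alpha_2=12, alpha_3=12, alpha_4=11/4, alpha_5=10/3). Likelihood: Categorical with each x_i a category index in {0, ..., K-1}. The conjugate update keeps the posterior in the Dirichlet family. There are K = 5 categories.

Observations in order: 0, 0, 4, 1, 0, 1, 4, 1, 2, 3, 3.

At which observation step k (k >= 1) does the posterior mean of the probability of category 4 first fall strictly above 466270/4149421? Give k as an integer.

obs 1: x=0 → posterior Dirichlet(17/5, 12, 12, 11/4, 10/3)
obs 2: x=0 → posterior Dirichlet(22/5, 12, 12, 11/4, 10/3)
obs 3: x=4 → posterior Dirichlet(22/5, 12, 12, 11/4, 13/3)
obs 4: x=1 → posterior Dirichlet(22/5, 13, 12, 11/4, 13/3)
obs 5: x=0 → posterior Dirichlet(27/5, 13, 12, 11/4, 13/3)
obs 6: x=1 → posterior Dirichlet(27/5, 14, 12, 11/4, 13/3)
obs 7: x=4 → posterior Dirichlet(27/5, 14, 12, 11/4, 16/3)
obs 8: x=1 → posterior Dirichlet(27/5, 15, 12, 11/4, 16/3)
obs 9: x=2 → posterior Dirichlet(27/5, 15, 13, 11/4, 16/3)
obs 10: x=3 → posterior Dirichlet(27/5, 15, 13, 15/4, 16/3)
obs 11: x=3 → posterior Dirichlet(27/5, 15, 13, 19/4, 16/3)

k = 3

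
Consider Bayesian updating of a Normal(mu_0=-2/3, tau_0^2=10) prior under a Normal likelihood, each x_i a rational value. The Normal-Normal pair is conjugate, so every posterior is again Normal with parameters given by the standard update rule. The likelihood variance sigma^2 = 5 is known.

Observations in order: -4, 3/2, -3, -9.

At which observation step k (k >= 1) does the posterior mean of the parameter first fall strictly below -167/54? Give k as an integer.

k = 4

obs 1: x=-4 → posterior Normal(-26/9, 10/3)
obs 2: x=3/2 → posterior Normal(-17/15, 2)
obs 3: x=-3 → posterior Normal(-5/3, 10/7)
obs 4: x=-9 → posterior Normal(-89/27, 10/9)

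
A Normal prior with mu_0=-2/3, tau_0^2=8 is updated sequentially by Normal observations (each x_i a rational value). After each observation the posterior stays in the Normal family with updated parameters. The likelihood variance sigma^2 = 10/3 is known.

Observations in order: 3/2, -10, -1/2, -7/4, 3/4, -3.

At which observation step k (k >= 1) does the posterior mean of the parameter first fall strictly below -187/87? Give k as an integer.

k = 2

obs 1: x=3/2 → posterior Normal(44/51, 40/17)
obs 2: x=-10 → posterior Normal(-316/87, 40/29)
obs 3: x=-1/2 → posterior Normal(-334/123, 40/41)
obs 4: x=-7/4 → posterior Normal(-397/159, 40/53)
obs 5: x=3/4 → posterior Normal(-74/39, 8/13)
obs 6: x=-3 → posterior Normal(-478/231, 40/77)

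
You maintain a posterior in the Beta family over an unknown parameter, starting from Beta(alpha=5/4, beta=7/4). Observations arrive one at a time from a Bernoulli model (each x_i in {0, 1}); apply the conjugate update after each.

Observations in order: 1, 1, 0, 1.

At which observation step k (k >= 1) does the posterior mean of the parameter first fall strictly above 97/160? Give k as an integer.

k = 2

obs 1: x=1 → posterior Beta(9/4, 7/4)
obs 2: x=1 → posterior Beta(13/4, 7/4)
obs 3: x=0 → posterior Beta(13/4, 11/4)
obs 4: x=1 → posterior Beta(17/4, 11/4)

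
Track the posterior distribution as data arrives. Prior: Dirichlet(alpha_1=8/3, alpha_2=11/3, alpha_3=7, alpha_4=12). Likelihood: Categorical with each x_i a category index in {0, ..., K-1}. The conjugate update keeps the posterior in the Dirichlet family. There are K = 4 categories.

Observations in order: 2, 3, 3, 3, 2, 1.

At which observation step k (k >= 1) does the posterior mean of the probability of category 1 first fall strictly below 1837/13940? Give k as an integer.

k = 3

obs 1: x=2 → posterior Dirichlet(8/3, 11/3, 8, 12)
obs 2: x=3 → posterior Dirichlet(8/3, 11/3, 8, 13)
obs 3: x=3 → posterior Dirichlet(8/3, 11/3, 8, 14)
obs 4: x=3 → posterior Dirichlet(8/3, 11/3, 8, 15)
obs 5: x=2 → posterior Dirichlet(8/3, 11/3, 9, 15)
obs 6: x=1 → posterior Dirichlet(8/3, 14/3, 9, 15)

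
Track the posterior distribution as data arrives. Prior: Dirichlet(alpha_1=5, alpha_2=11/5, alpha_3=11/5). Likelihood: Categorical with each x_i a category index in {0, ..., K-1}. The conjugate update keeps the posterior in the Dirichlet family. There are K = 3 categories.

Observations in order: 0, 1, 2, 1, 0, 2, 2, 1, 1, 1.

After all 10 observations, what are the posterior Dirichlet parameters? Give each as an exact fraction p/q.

obs 1: x=0 → posterior Dirichlet(6, 11/5, 11/5)
obs 2: x=1 → posterior Dirichlet(6, 16/5, 11/5)
obs 3: x=2 → posterior Dirichlet(6, 16/5, 16/5)
obs 4: x=1 → posterior Dirichlet(6, 21/5, 16/5)
obs 5: x=0 → posterior Dirichlet(7, 21/5, 16/5)
obs 6: x=2 → posterior Dirichlet(7, 21/5, 21/5)
obs 7: x=2 → posterior Dirichlet(7, 21/5, 26/5)
obs 8: x=1 → posterior Dirichlet(7, 26/5, 26/5)
obs 9: x=1 → posterior Dirichlet(7, 31/5, 26/5)
obs 10: x=1 → posterior Dirichlet(7, 36/5, 26/5)

alpha_1=7, alpha_2=36/5, alpha_3=26/5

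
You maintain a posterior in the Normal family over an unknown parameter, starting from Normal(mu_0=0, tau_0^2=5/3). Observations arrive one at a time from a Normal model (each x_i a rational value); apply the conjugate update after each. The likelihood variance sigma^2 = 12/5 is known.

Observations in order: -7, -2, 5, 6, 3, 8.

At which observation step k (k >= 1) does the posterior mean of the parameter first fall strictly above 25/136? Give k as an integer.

k = 4

obs 1: x=-7 → posterior Normal(-175/61, 60/61)
obs 2: x=-2 → posterior Normal(-225/86, 30/43)
obs 3: x=5 → posterior Normal(-100/111, 20/37)
obs 4: x=6 → posterior Normal(25/68, 15/34)
obs 5: x=3 → posterior Normal(125/161, 60/161)
obs 6: x=8 → posterior Normal(325/186, 10/31)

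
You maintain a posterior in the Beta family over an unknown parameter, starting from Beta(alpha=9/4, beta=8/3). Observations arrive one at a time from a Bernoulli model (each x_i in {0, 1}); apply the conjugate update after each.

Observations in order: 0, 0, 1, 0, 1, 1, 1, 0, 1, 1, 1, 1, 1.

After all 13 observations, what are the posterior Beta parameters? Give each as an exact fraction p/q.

alpha=45/4, beta=20/3

obs 1: x=0 → posterior Beta(9/4, 11/3)
obs 2: x=0 → posterior Beta(9/4, 14/3)
obs 3: x=1 → posterior Beta(13/4, 14/3)
obs 4: x=0 → posterior Beta(13/4, 17/3)
obs 5: x=1 → posterior Beta(17/4, 17/3)
obs 6: x=1 → posterior Beta(21/4, 17/3)
obs 7: x=1 → posterior Beta(25/4, 17/3)
obs 8: x=0 → posterior Beta(25/4, 20/3)
obs 9: x=1 → posterior Beta(29/4, 20/3)
obs 10: x=1 → posterior Beta(33/4, 20/3)
obs 11: x=1 → posterior Beta(37/4, 20/3)
obs 12: x=1 → posterior Beta(41/4, 20/3)
obs 13: x=1 → posterior Beta(45/4, 20/3)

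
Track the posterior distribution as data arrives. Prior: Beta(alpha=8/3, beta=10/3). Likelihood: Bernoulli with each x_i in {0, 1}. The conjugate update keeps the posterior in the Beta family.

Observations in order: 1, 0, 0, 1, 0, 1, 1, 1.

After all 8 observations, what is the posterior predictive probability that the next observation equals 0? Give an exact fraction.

obs 1: x=1 → posterior Beta(11/3, 10/3)
obs 2: x=0 → posterior Beta(11/3, 13/3)
obs 3: x=0 → posterior Beta(11/3, 16/3)
obs 4: x=1 → posterior Beta(14/3, 16/3)
obs 5: x=0 → posterior Beta(14/3, 19/3)
obs 6: x=1 → posterior Beta(17/3, 19/3)
obs 7: x=1 → posterior Beta(20/3, 19/3)
obs 8: x=1 → posterior Beta(23/3, 19/3)

19/42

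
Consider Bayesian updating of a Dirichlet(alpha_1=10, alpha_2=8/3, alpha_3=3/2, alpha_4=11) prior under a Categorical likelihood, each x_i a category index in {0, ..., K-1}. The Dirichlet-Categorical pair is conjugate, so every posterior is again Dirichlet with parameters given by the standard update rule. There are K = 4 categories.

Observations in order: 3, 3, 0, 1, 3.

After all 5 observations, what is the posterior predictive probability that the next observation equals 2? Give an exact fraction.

obs 1: x=3 → posterior Dirichlet(10, 8/3, 3/2, 12)
obs 2: x=3 → posterior Dirichlet(10, 8/3, 3/2, 13)
obs 3: x=0 → posterior Dirichlet(11, 8/3, 3/2, 13)
obs 4: x=1 → posterior Dirichlet(11, 11/3, 3/2, 13)
obs 5: x=3 → posterior Dirichlet(11, 11/3, 3/2, 14)

9/181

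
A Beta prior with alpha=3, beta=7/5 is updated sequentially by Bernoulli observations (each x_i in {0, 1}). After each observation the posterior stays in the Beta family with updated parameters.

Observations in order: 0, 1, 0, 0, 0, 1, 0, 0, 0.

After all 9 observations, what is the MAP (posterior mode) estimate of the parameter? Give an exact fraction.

20/57

obs 1: x=0 → posterior Beta(3, 12/5)
obs 2: x=1 → posterior Beta(4, 12/5)
obs 3: x=0 → posterior Beta(4, 17/5)
obs 4: x=0 → posterior Beta(4, 22/5)
obs 5: x=0 → posterior Beta(4, 27/5)
obs 6: x=1 → posterior Beta(5, 27/5)
obs 7: x=0 → posterior Beta(5, 32/5)
obs 8: x=0 → posterior Beta(5, 37/5)
obs 9: x=0 → posterior Beta(5, 42/5)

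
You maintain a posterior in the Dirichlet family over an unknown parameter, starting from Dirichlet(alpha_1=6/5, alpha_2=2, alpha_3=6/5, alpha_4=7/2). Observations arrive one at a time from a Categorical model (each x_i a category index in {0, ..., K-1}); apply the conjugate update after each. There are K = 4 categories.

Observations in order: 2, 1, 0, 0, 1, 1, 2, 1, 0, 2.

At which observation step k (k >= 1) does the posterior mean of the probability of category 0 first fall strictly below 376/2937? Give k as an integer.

k = 2

obs 1: x=2 → posterior Dirichlet(6/5, 2, 11/5, 7/2)
obs 2: x=1 → posterior Dirichlet(6/5, 3, 11/5, 7/2)
obs 3: x=0 → posterior Dirichlet(11/5, 3, 11/5, 7/2)
obs 4: x=0 → posterior Dirichlet(16/5, 3, 11/5, 7/2)
obs 5: x=1 → posterior Dirichlet(16/5, 4, 11/5, 7/2)
obs 6: x=1 → posterior Dirichlet(16/5, 5, 11/5, 7/2)
obs 7: x=2 → posterior Dirichlet(16/5, 5, 16/5, 7/2)
obs 8: x=1 → posterior Dirichlet(16/5, 6, 16/5, 7/2)
obs 9: x=0 → posterior Dirichlet(21/5, 6, 16/5, 7/2)
obs 10: x=2 → posterior Dirichlet(21/5, 6, 21/5, 7/2)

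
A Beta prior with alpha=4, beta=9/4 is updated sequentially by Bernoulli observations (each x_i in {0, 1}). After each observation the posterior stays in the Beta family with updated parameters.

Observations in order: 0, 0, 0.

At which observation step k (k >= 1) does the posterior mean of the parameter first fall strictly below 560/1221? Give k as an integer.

k = 3

obs 1: x=0 → posterior Beta(4, 13/4)
obs 2: x=0 → posterior Beta(4, 17/4)
obs 3: x=0 → posterior Beta(4, 21/4)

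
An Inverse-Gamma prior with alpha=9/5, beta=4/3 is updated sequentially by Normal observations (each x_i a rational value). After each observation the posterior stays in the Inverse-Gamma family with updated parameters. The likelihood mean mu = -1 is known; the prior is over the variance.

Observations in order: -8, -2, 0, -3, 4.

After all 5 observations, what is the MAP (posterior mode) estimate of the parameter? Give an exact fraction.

obs 1: x=-8 → posterior Inverse-Gamma(23/10, 155/6)
obs 2: x=-2 → posterior Inverse-Gamma(14/5, 79/3)
obs 3: x=0 → posterior Inverse-Gamma(33/10, 161/6)
obs 4: x=-3 → posterior Inverse-Gamma(19/5, 173/6)
obs 5: x=4 → posterior Inverse-Gamma(43/10, 124/3)

1240/159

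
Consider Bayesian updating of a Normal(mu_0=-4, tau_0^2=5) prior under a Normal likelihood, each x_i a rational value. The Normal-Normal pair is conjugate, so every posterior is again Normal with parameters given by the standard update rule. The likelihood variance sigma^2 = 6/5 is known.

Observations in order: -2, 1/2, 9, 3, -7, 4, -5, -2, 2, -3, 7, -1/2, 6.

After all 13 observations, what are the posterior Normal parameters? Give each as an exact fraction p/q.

mu_0=276/331, tau_0^2=30/331

obs 1: x=-2 → posterior Normal(-74/31, 30/31)
obs 2: x=1/2 → posterior Normal(-123/112, 15/28)
obs 3: x=9 → posterior Normal(109/54, 10/27)
obs 4: x=3 → posterior Normal(9/4, 15/53)
obs 5: x=-7 → posterior Normal(127/262, 30/131)
obs 6: x=4 → posterior Normal(109/104, 5/26)
obs 7: x=-5 → posterior Normal(77/362, 30/181)
obs 8: x=-2 → posterior Normal(-23/412, 15/103)
obs 9: x=2 → posterior Normal(1/6, 10/77)
obs 10: x=-3 → posterior Normal(-73/512, 15/128)
obs 11: x=7 → posterior Normal(277/562, 30/281)
obs 12: x=-1/2 → posterior Normal(7/17, 5/51)
obs 13: x=6 → posterior Normal(276/331, 30/331)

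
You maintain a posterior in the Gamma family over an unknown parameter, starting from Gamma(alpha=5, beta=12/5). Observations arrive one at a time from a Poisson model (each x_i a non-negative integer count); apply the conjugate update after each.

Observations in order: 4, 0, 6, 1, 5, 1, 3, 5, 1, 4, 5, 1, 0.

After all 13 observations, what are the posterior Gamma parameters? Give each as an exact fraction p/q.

obs 1: x=4 → posterior Gamma(9, 17/5)
obs 2: x=0 → posterior Gamma(9, 22/5)
obs 3: x=6 → posterior Gamma(15, 27/5)
obs 4: x=1 → posterior Gamma(16, 32/5)
obs 5: x=5 → posterior Gamma(21, 37/5)
obs 6: x=1 → posterior Gamma(22, 42/5)
obs 7: x=3 → posterior Gamma(25, 47/5)
obs 8: x=5 → posterior Gamma(30, 52/5)
obs 9: x=1 → posterior Gamma(31, 57/5)
obs 10: x=4 → posterior Gamma(35, 62/5)
obs 11: x=5 → posterior Gamma(40, 67/5)
obs 12: x=1 → posterior Gamma(41, 72/5)
obs 13: x=0 → posterior Gamma(41, 77/5)

alpha=41, beta=77/5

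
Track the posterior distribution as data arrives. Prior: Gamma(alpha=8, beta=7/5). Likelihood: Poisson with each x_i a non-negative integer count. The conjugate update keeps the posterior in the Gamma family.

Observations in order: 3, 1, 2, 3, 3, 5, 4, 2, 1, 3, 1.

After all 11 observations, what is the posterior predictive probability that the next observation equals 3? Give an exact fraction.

obs 1: x=3 → posterior Gamma(11, 12/5)
obs 2: x=1 → posterior Gamma(12, 17/5)
obs 3: x=2 → posterior Gamma(14, 22/5)
obs 4: x=3 → posterior Gamma(17, 27/5)
obs 5: x=3 → posterior Gamma(20, 32/5)
obs 6: x=5 → posterior Gamma(25, 37/5)
obs 7: x=4 → posterior Gamma(29, 42/5)
obs 8: x=2 → posterior Gamma(31, 47/5)
obs 9: x=1 → posterior Gamma(32, 52/5)
obs 10: x=3 → posterior Gamma(35, 57/5)
obs 11: x=1 → posterior Gamma(36, 62/5)

35411751344406527576335538039766236960635117850959335383158669443072000/164784859231344618006035281108902875151038371607113799516549032112557003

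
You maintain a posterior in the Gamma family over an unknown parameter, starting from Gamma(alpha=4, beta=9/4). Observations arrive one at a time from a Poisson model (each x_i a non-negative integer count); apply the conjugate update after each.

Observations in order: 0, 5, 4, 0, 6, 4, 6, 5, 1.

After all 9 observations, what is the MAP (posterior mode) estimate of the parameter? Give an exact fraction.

obs 1: x=0 → posterior Gamma(4, 13/4)
obs 2: x=5 → posterior Gamma(9, 17/4)
obs 3: x=4 → posterior Gamma(13, 21/4)
obs 4: x=0 → posterior Gamma(13, 25/4)
obs 5: x=6 → posterior Gamma(19, 29/4)
obs 6: x=4 → posterior Gamma(23, 33/4)
obs 7: x=6 → posterior Gamma(29, 37/4)
obs 8: x=5 → posterior Gamma(34, 41/4)
obs 9: x=1 → posterior Gamma(35, 45/4)

136/45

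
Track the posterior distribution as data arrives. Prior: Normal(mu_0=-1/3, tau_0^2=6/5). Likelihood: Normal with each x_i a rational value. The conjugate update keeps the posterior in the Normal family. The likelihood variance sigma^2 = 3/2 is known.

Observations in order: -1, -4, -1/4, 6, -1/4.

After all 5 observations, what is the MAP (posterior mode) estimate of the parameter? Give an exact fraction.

1/75

obs 1: x=-1 → posterior Normal(-17/27, 2/3)
obs 2: x=-4 → posterior Normal(-5/3, 6/13)
obs 3: x=-1/4 → posterior Normal(-4/3, 6/17)
obs 4: x=6 → posterior Normal(4/63, 2/7)
obs 5: x=-1/4 → posterior Normal(1/75, 6/25)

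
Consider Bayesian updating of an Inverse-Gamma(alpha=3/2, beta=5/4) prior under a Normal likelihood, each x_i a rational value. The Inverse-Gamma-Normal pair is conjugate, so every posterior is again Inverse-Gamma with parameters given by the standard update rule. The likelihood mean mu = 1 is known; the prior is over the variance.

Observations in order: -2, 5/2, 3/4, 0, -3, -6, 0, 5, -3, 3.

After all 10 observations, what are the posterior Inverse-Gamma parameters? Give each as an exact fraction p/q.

obs 1: x=-2 → posterior Inverse-Gamma(2, 23/4)
obs 2: x=5/2 → posterior Inverse-Gamma(5/2, 55/8)
obs 3: x=3/4 → posterior Inverse-Gamma(3, 221/32)
obs 4: x=0 → posterior Inverse-Gamma(7/2, 237/32)
obs 5: x=-3 → posterior Inverse-Gamma(4, 493/32)
obs 6: x=-6 → posterior Inverse-Gamma(9/2, 1277/32)
obs 7: x=0 → posterior Inverse-Gamma(5, 1293/32)
obs 8: x=5 → posterior Inverse-Gamma(11/2, 1549/32)
obs 9: x=-3 → posterior Inverse-Gamma(6, 1805/32)
obs 10: x=3 → posterior Inverse-Gamma(13/2, 1869/32)

alpha=13/2, beta=1869/32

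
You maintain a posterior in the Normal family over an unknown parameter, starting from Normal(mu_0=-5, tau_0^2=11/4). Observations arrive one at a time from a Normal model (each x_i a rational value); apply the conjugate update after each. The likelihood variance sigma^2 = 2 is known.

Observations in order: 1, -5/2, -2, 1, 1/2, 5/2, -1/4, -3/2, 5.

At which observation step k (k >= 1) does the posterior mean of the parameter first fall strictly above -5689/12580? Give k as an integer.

k = 7

obs 1: x=1 → posterior Normal(-29/19, 22/19)
obs 2: x=-5/2 → posterior Normal(-113/60, 11/15)
obs 3: x=-2 → posterior Normal(-157/82, 22/41)
obs 4: x=1 → posterior Normal(-135/104, 11/26)
obs 5: x=1/2 → posterior Normal(-62/63, 22/63)
obs 6: x=5/2 → posterior Normal(-69/148, 11/37)
obs 7: x=-1/4 → posterior Normal(-149/340, 22/85)
obs 8: x=-3/2 → posterior Normal(-215/384, 11/48)
obs 9: x=5 → posterior Normal(5/428, 22/107)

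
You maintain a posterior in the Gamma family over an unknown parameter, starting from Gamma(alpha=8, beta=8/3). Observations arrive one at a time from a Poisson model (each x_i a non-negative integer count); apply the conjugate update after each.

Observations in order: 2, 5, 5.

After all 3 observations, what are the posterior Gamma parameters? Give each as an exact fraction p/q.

obs 1: x=2 → posterior Gamma(10, 11/3)
obs 2: x=5 → posterior Gamma(15, 14/3)
obs 3: x=5 → posterior Gamma(20, 17/3)

alpha=20, beta=17/3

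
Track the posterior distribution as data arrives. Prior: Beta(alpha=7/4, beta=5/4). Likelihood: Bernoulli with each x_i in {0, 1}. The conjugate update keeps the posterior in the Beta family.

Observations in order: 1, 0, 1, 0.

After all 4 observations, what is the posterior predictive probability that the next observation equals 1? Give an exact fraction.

15/28

obs 1: x=1 → posterior Beta(11/4, 5/4)
obs 2: x=0 → posterior Beta(11/4, 9/4)
obs 3: x=1 → posterior Beta(15/4, 9/4)
obs 4: x=0 → posterior Beta(15/4, 13/4)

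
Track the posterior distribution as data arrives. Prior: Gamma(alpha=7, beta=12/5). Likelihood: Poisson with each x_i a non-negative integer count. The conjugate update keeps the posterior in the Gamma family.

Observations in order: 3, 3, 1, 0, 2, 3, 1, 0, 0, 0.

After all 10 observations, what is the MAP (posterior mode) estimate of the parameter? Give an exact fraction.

95/62

obs 1: x=3 → posterior Gamma(10, 17/5)
obs 2: x=3 → posterior Gamma(13, 22/5)
obs 3: x=1 → posterior Gamma(14, 27/5)
obs 4: x=0 → posterior Gamma(14, 32/5)
obs 5: x=2 → posterior Gamma(16, 37/5)
obs 6: x=3 → posterior Gamma(19, 42/5)
obs 7: x=1 → posterior Gamma(20, 47/5)
obs 8: x=0 → posterior Gamma(20, 52/5)
obs 9: x=0 → posterior Gamma(20, 57/5)
obs 10: x=0 → posterior Gamma(20, 62/5)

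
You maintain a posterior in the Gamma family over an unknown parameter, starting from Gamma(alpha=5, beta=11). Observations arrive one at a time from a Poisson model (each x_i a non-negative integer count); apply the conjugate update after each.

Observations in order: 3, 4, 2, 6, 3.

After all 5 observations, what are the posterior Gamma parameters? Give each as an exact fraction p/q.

alpha=23, beta=16

obs 1: x=3 → posterior Gamma(8, 12)
obs 2: x=4 → posterior Gamma(12, 13)
obs 3: x=2 → posterior Gamma(14, 14)
obs 4: x=6 → posterior Gamma(20, 15)
obs 5: x=3 → posterior Gamma(23, 16)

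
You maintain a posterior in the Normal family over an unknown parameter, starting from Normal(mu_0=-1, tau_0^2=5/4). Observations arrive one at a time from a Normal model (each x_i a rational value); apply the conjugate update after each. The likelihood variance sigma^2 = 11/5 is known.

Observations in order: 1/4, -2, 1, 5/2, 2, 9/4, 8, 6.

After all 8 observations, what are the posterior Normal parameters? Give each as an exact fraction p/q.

mu_0=114/61, tau_0^2=55/244

obs 1: x=1/4 → posterior Normal(-151/276, 55/69)
obs 2: x=-2 → posterior Normal(-351/376, 55/94)
obs 3: x=1 → posterior Normal(-251/476, 55/119)
obs 4: x=5/2 → posterior Normal(-1/576, 55/144)
obs 5: x=2 → posterior Normal(199/676, 55/169)
obs 6: x=9/4 → posterior Normal(53/97, 55/194)
obs 7: x=8 → posterior Normal(102/73, 55/219)
obs 8: x=6 → posterior Normal(114/61, 55/244)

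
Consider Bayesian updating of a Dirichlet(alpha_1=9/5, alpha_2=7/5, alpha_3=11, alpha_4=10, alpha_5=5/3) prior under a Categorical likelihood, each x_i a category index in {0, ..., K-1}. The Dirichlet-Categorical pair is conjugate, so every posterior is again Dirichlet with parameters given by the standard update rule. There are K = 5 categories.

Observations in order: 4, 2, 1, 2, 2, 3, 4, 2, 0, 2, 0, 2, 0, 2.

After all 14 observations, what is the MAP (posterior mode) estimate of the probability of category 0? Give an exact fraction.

57/523

obs 1: x=4 → posterior Dirichlet(9/5, 7/5, 11, 10, 8/3)
obs 2: x=2 → posterior Dirichlet(9/5, 7/5, 12, 10, 8/3)
obs 3: x=1 → posterior Dirichlet(9/5, 12/5, 12, 10, 8/3)
obs 4: x=2 → posterior Dirichlet(9/5, 12/5, 13, 10, 8/3)
obs 5: x=2 → posterior Dirichlet(9/5, 12/5, 14, 10, 8/3)
obs 6: x=3 → posterior Dirichlet(9/5, 12/5, 14, 11, 8/3)
obs 7: x=4 → posterior Dirichlet(9/5, 12/5, 14, 11, 11/3)
obs 8: x=2 → posterior Dirichlet(9/5, 12/5, 15, 11, 11/3)
obs 9: x=0 → posterior Dirichlet(14/5, 12/5, 15, 11, 11/3)
obs 10: x=2 → posterior Dirichlet(14/5, 12/5, 16, 11, 11/3)
obs 11: x=0 → posterior Dirichlet(19/5, 12/5, 16, 11, 11/3)
obs 12: x=2 → posterior Dirichlet(19/5, 12/5, 17, 11, 11/3)
obs 13: x=0 → posterior Dirichlet(24/5, 12/5, 17, 11, 11/3)
obs 14: x=2 → posterior Dirichlet(24/5, 12/5, 18, 11, 11/3)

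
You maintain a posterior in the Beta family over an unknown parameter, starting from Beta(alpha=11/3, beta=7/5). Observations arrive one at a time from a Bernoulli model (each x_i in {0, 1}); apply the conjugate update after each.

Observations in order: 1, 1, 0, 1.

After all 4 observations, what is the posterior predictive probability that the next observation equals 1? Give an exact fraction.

obs 1: x=1 → posterior Beta(14/3, 7/5)
obs 2: x=1 → posterior Beta(17/3, 7/5)
obs 3: x=0 → posterior Beta(17/3, 12/5)
obs 4: x=1 → posterior Beta(20/3, 12/5)

25/34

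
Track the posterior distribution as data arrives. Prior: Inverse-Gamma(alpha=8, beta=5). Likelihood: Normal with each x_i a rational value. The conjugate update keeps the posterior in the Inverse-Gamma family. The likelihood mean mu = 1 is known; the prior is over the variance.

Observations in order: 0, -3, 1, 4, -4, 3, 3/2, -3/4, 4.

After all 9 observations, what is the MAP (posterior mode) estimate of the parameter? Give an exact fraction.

1237/432

obs 1: x=0 → posterior Inverse-Gamma(17/2, 11/2)
obs 2: x=-3 → posterior Inverse-Gamma(9, 27/2)
obs 3: x=1 → posterior Inverse-Gamma(19/2, 27/2)
obs 4: x=4 → posterior Inverse-Gamma(10, 18)
obs 5: x=-4 → posterior Inverse-Gamma(21/2, 61/2)
obs 6: x=3 → posterior Inverse-Gamma(11, 65/2)
obs 7: x=3/2 → posterior Inverse-Gamma(23/2, 261/8)
obs 8: x=-3/4 → posterior Inverse-Gamma(12, 1093/32)
obs 9: x=4 → posterior Inverse-Gamma(25/2, 1237/32)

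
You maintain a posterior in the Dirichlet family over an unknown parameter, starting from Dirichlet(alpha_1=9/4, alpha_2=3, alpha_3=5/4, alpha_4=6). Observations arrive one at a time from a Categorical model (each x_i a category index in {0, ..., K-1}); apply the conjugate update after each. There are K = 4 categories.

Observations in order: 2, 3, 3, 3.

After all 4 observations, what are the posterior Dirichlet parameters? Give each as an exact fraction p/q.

obs 1: x=2 → posterior Dirichlet(9/4, 3, 9/4, 6)
obs 2: x=3 → posterior Dirichlet(9/4, 3, 9/4, 7)
obs 3: x=3 → posterior Dirichlet(9/4, 3, 9/4, 8)
obs 4: x=3 → posterior Dirichlet(9/4, 3, 9/4, 9)

alpha_1=9/4, alpha_2=3, alpha_3=9/4, alpha_4=9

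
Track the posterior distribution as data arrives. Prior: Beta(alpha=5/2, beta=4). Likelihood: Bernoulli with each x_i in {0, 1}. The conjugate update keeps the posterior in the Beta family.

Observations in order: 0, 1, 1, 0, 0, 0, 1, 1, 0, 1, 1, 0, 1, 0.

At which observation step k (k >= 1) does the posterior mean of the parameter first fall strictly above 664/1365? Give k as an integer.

obs 1: x=0 → posterior Beta(5/2, 5)
obs 2: x=1 → posterior Beta(7/2, 5)
obs 3: x=1 → posterior Beta(9/2, 5)
obs 4: x=0 → posterior Beta(9/2, 6)
obs 5: x=0 → posterior Beta(9/2, 7)
obs 6: x=0 → posterior Beta(9/2, 8)
obs 7: x=1 → posterior Beta(11/2, 8)
obs 8: x=1 → posterior Beta(13/2, 8)
obs 9: x=0 → posterior Beta(13/2, 9)
obs 10: x=1 → posterior Beta(15/2, 9)
obs 11: x=1 → posterior Beta(17/2, 9)
obs 12: x=0 → posterior Beta(17/2, 10)
obs 13: x=1 → posterior Beta(19/2, 10)
obs 14: x=0 → posterior Beta(19/2, 11)

k = 13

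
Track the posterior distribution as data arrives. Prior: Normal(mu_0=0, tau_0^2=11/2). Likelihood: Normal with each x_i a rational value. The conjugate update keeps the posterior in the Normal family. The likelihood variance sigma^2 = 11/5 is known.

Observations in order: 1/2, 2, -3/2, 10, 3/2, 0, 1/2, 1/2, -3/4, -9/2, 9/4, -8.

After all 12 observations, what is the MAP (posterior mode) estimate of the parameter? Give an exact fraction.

obs 1: x=1/2 → posterior Normal(5/14, 11/7)
obs 2: x=2 → posterior Normal(25/24, 11/12)
obs 3: x=-3/2 → posterior Normal(5/17, 11/17)
obs 4: x=10 → posterior Normal(5/2, 1/2)
obs 5: x=3/2 → posterior Normal(125/54, 11/27)
obs 6: x=0 → posterior Normal(125/64, 11/32)
obs 7: x=1/2 → posterior Normal(65/37, 11/37)
obs 8: x=1/2 → posterior Normal(45/28, 11/42)
obs 9: x=-3/4 → posterior Normal(255/188, 11/47)
obs 10: x=-9/2 → posterior Normal(165/208, 11/52)
obs 11: x=9/4 → posterior Normal(35/38, 11/57)
obs 12: x=-8 → posterior Normal(25/124, 11/62)

25/124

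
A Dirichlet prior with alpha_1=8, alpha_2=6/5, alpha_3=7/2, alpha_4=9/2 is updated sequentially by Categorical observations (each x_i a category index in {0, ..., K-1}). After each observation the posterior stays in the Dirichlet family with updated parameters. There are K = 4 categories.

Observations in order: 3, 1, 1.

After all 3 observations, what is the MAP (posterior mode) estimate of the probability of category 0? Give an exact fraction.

35/81

obs 1: x=3 → posterior Dirichlet(8, 6/5, 7/2, 11/2)
obs 2: x=1 → posterior Dirichlet(8, 11/5, 7/2, 11/2)
obs 3: x=1 → posterior Dirichlet(8, 16/5, 7/2, 11/2)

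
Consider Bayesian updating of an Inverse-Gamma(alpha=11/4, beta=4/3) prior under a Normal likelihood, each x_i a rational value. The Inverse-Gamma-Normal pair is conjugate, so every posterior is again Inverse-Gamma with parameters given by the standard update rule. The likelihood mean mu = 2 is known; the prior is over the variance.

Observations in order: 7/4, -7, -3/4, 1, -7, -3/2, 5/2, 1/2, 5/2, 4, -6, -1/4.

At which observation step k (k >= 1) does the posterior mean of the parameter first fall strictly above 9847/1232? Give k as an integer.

obs 1: x=7/4 → posterior Inverse-Gamma(13/4, 131/96)
obs 2: x=-7 → posterior Inverse-Gamma(15/4, 4019/96)
obs 3: x=-3/4 → posterior Inverse-Gamma(17/4, 2191/48)
obs 4: x=1 → posterior Inverse-Gamma(19/4, 2215/48)
obs 5: x=-7 → posterior Inverse-Gamma(21/4, 4159/48)
obs 6: x=-3/2 → posterior Inverse-Gamma(23/4, 4453/48)
obs 7: x=5/2 → posterior Inverse-Gamma(25/4, 4459/48)
obs 8: x=1/2 → posterior Inverse-Gamma(27/4, 4513/48)
obs 9: x=5/2 → posterior Inverse-Gamma(29/4, 4519/48)
obs 10: x=4 → posterior Inverse-Gamma(31/4, 4615/48)
obs 11: x=-6 → posterior Inverse-Gamma(33/4, 6151/48)
obs 12: x=-1/4 → posterior Inverse-Gamma(35/4, 12545/96)

k = 2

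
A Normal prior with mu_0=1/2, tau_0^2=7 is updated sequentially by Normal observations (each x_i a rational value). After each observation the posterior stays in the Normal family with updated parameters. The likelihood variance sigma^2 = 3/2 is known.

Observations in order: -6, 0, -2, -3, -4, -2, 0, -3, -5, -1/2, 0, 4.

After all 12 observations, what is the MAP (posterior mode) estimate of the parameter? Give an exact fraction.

obs 1: x=-6 → posterior Normal(-165/34, 21/17)
obs 2: x=0 → posterior Normal(-165/62, 21/31)
obs 3: x=-2 → posterior Normal(-221/90, 7/15)
obs 4: x=-3 → posterior Normal(-305/118, 21/59)
obs 5: x=-4 → posterior Normal(-417/146, 21/73)
obs 6: x=-2 → posterior Normal(-473/174, 7/29)
obs 7: x=0 → posterior Normal(-473/202, 21/101)
obs 8: x=-3 → posterior Normal(-557/230, 21/115)
obs 9: x=-5 → posterior Normal(-697/258, 7/43)
obs 10: x=-1/2 → posterior Normal(-711/286, 21/143)
obs 11: x=0 → posterior Normal(-711/314, 21/157)
obs 12: x=4 → posterior Normal(-599/342, 7/57)

-599/342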